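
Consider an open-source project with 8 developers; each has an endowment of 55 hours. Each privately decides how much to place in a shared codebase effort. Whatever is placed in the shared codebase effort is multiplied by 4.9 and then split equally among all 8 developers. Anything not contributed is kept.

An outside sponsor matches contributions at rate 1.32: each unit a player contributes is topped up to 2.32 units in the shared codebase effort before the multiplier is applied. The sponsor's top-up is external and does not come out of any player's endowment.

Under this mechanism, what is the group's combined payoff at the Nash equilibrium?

With the mechanism, a contributed unit returns 4.9 × 2.32 / 8 = 1.4210 per unit of net cost to the contributor — now above 1 — so contributing fully is weakly dominant for every player.
At the Nash equilibrium everyone contributes 55. Group total payoff = 4.9 × 2.32 × 440 = 5001.92.

5001.92 hours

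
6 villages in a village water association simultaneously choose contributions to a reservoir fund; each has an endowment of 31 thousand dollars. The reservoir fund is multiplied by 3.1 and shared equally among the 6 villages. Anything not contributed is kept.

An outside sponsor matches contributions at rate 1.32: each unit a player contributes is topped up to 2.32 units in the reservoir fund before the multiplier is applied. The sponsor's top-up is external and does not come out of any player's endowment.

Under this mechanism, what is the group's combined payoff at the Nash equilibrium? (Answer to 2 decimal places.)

1337.71 thousand dollars

With the mechanism, a contributed unit returns 3.1 × 2.32 / 6 = 1.1987 per unit of net cost to the contributor — now above 1 — so contributing fully is weakly dominant for every player.
At the Nash equilibrium everyone contributes 31. Group total payoff = 3.1 × 2.32 × 186 = 1337.71.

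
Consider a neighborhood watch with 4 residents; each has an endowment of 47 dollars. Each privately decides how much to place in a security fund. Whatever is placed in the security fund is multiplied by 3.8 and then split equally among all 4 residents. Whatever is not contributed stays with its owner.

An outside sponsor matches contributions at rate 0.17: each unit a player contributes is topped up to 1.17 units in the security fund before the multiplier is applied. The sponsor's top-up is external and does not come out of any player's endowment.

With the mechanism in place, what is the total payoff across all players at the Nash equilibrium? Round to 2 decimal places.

The effective private return per unit is now 3.8 × 1.17 / 4 = 1.1115 > 1, so every player's dominant strategy flips to full contribution.
At the Nash equilibrium everyone contributes 47. Group total payoff = 3.8 × 1.17 × 188 = 835.85.

835.85 dollars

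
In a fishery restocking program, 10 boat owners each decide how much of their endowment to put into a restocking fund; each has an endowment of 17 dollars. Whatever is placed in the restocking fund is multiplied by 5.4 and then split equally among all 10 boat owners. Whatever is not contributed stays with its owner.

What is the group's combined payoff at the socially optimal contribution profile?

918.00 dollars

Each contributed unit returns 5.400 to the group as a whole (0.5400 to each of 10 players), which exceeds 1, so the social optimum is full contribution: group total = 5.400 × 170 = 918.00.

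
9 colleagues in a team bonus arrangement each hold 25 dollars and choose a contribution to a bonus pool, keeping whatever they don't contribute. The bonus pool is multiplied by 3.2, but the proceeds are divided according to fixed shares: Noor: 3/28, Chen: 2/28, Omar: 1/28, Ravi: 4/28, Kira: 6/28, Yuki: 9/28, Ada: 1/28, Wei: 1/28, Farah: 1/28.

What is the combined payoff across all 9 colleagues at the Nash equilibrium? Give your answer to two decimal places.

Player j's private return per contributed unit is 3.2 × (j's share). Contributing is weakly dominant for j when that share is at least 1/3.2 = 0.3125, and contributing 0 is dominant otherwise.
Yuki alone (share 9/28) is above the threshold, contributing 25; the remaining 8 contribute 0. Total contributed: 25.
The bonus pool pays out 3.2 × 25 = 80.00 in total (split across the unequal shares, but the aggregate is all that matters for the group sum).
The 8 free-riders keep 25 each, adding 200. Group total = 200 + 80.00 = 280.00.

280.00 dollars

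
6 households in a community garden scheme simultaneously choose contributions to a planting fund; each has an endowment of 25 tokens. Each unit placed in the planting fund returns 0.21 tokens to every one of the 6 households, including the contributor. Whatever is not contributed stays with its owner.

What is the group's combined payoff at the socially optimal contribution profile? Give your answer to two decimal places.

189.00 tokens

Each contributed unit returns 1.260 to the group as a whole (0.21 to each of 6 players), which exceeds 1, so the social optimum is full contribution: group total = 1.260 × 150 = 189.00.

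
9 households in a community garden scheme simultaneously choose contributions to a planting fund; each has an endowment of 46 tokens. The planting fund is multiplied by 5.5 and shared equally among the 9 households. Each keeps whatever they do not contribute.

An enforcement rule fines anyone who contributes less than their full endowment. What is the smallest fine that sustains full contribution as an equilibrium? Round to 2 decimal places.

Given the others contribute fully, the best deviation is to contribute 0 (any partial contribution still incurs the fine and gives up units whose private return 0.6111 is below 1).
Deviating from 46 to 0 saves 46 tokens but forfeits the deviator's share of the drop in the planting fund: 5.5/9 × 46 = 28.11.
So the deviation gain is 46 − 28.11 = 17.89, and the fine must be at least 17.89 tokens to wipe it out.

17.89 tokens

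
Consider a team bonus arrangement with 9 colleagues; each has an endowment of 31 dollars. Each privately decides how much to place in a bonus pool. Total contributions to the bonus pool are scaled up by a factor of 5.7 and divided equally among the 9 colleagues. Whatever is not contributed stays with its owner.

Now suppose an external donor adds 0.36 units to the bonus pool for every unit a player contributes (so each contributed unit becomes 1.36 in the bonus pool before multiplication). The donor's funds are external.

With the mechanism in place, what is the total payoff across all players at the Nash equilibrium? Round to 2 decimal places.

The effective private return is 5.7 × 1.36 / 9 = 0.8613, which is still under 1, so the mechanism doesn't change anyone's dominant strategy: zero contribution.
At the Nash equilibrium no one contributes; group total payoff = 9 × 31 = 279.

279.00 dollars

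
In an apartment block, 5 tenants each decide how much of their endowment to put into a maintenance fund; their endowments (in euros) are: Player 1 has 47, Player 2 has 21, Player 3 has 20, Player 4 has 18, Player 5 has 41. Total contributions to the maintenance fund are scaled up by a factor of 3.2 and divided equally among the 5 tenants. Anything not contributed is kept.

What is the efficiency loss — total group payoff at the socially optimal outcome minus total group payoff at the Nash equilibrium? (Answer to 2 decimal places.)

323.40 euros

The private return per contributed unit is 3.2/5 = 0.6400 < 1 for every player regardless of endowment, so the Nash equilibrium is zero contribution and the group total is Σ E_j = 47 + 21 + 20 + 18 + 41 = 147.
Each contributed unit returns 3.200 to the group, so the social optimum is full contribution by everyone: group total = 3.200 × 147 = 470.40.
Efficiency loss = (3.200 − 1) × 147 = 323.40.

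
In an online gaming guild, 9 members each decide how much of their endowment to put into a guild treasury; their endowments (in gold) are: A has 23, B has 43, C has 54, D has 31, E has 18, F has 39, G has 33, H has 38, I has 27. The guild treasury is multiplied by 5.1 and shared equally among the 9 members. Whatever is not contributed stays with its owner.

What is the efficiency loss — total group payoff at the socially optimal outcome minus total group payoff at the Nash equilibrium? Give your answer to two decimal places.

1254.60 gold

The private return per contributed unit is 5.1/9 = 0.5667 < 1 for every player regardless of endowment, so the Nash equilibrium is zero contribution and the group total is Σ E_j = 23 + 43 + 54 + 31 + 18 + 39 + 33 + 38 + 27 = 306.
Each contributed unit returns 5.100 to the group, so the social optimum is full contribution by everyone: group total = 5.100 × 306 = 1560.60.
Efficiency loss = (5.100 − 1) × 306 = 1254.60.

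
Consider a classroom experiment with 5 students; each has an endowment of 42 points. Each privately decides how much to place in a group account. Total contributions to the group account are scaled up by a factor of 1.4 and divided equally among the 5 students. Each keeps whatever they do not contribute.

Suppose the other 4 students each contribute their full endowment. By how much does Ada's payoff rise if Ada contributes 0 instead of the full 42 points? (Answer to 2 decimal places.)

Switching from a contribution of 42 to 0 lets Ada keep an extra 42 points, but lowers the group account by 42, which costs Ada their own share of that drop: 1.4/5 × 42 = 11.76.
Net gain = 42 − 11.76 = 30.24. The private return per contributed unit (0.2800) is below 1, so free-riding is indeed the best response regardless of what the others do.

30.24 points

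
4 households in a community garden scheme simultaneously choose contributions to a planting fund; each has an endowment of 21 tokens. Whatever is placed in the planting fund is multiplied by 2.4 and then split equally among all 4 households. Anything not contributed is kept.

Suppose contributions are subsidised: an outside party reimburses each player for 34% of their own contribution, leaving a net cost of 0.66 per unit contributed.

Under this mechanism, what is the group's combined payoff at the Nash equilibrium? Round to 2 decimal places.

84.00 tokens

The effective private return is (2.4/4) / 0.66 = 0.9091, which is still under 1, so the mechanism doesn't change anyone's dominant strategy: zero contribution.
At the Nash equilibrium no one contributes; group total payoff = 4 × 21 = 84.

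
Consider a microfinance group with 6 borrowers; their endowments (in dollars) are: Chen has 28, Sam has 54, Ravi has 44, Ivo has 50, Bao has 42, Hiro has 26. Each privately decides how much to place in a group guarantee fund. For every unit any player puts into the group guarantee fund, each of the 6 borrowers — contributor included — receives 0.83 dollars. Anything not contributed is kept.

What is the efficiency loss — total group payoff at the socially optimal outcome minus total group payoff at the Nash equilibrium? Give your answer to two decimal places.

971.12 dollars

The private return per contributed unit is 0.83 < 1 for everyone, so the Nash equilibrium is zero contribution and the group total is Σ E_j = 28 + 54 + 44 + 50 + 42 + 26 = 244.
Each contributed unit returns 4.980 to the group, so the social optimum is full contribution by everyone: group total = 4.980 × 244 = 1215.12.
Efficiency loss = (4.980 − 1) × 244 = 971.12.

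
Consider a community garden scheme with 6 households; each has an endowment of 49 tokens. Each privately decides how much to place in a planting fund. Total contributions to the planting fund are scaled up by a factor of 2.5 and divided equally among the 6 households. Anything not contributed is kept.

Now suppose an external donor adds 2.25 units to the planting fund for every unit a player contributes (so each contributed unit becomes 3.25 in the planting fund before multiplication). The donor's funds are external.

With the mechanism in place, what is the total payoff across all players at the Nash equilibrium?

2388.75 tokens

With the mechanism, a contributed unit returns 2.5 × 3.25 / 6 = 1.3542 per unit of net cost to the contributor — now above 1 — so contributing fully is weakly dominant for every player.
At the Nash equilibrium everyone contributes 49. Group total payoff = 2.5 × 3.25 × 294 = 2388.75.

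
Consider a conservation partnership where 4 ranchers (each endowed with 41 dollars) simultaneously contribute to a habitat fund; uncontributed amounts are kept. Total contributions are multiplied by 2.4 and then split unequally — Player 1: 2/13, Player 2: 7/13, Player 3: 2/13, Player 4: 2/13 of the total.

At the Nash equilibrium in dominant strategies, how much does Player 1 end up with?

56.14 dollars

Each unit j contributes comes back to j as 2.4 × (j's share), so j prefers to contribute only if that share exceeds 1/2.4 = 0.4167; otherwise keeping the unit dominates.
Only Player 2 (7/13) clears that bar, contributing 41; the remaining 3 contribute 0. Total contributed: 41.
Player 1 keeps 41 and receives 2.4 × 41 × 2/13 = 15.14 from the habitat fund, for a payoff of 56.14.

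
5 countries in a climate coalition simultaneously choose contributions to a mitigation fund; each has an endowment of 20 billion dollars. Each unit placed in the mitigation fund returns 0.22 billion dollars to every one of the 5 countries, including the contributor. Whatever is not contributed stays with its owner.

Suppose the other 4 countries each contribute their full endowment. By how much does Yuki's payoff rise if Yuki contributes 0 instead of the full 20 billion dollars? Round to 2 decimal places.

Switching from a contribution of 20 to 0 lets Yuki keep an extra 20 billion dollars, but lowers the mitigation fund by 20, which costs Yuki their own share of that drop: 0.22 × 20 = 4.40.
Net gain = 20 − 4.40 = 15.60. The private return per contributed unit (0.22) is below 1, so free-riding is indeed the best response regardless of what the others do.

15.60 billion dollars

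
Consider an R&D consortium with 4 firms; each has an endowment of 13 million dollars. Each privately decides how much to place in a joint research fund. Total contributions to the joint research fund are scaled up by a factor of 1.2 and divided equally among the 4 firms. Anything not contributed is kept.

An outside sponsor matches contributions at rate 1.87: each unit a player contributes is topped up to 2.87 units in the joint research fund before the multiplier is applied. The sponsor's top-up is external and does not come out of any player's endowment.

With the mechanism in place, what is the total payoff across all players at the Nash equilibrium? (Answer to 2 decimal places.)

52.00 million dollars

With the mechanism, a contributed unit returns 1.2 × 2.87 / 4 = 0.8610 per unit of net cost — still below 1 — so contributing 0 remains dominant for every player.
At the Nash equilibrium no one contributes; group total payoff = 4 × 13 = 52.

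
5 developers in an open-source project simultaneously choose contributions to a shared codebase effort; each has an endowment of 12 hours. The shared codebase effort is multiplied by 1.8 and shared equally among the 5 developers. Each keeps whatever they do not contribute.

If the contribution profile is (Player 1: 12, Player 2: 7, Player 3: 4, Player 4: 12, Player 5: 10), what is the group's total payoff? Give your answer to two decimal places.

Total contributed: 12 + 7 + 4 + 12 + 10 = 45; total kept: 5 × 12 − 45 = 15.
The shared codebase effort pays out 1.8 × 45 = 81.00 in aggregate.
Group total = 15 + 81.00 = 96.00.

96.00 hours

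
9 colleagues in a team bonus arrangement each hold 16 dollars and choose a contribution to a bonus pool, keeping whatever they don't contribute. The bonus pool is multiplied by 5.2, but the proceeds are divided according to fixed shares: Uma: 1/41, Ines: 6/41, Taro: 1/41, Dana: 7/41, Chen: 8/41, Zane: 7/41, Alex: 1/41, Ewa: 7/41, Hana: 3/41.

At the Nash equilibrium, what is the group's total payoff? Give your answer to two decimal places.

211.20 dollars

Each unit j contributes comes back to j as 5.2 × (j's share), so j prefers to contribute only if that share exceeds 1/5.2 = 0.1923; otherwise keeping the unit dominates.
The only share above 0.1923 is Chen's 8/41, contributing 16; the remaining 8 contribute 0. Total contributed: 16.
The bonus pool pays out 5.2 × 16 = 83.20 in total (split across the unequal shares, but the aggregate is all that matters for the group sum).
The 8 free-riders keep 16 each, adding 128. Group total = 128 + 83.20 = 211.20.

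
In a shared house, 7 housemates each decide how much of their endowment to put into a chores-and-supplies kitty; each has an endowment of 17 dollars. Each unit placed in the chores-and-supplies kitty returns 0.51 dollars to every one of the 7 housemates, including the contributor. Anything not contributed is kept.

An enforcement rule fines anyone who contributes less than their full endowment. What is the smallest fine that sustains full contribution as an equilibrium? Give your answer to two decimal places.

Given the others contribute fully, the best deviation is to contribute 0 (any partial contribution still incurs the fine and gives up units whose private return 0.51 is below 1).
Deviating from 17 to 0 saves 17 dollars but forfeits the deviator's share of the drop in the chores-and-supplies kitty: 0.51 × 17 = 8.67.
So the deviation gain is 17 − 8.67 = 8.33, and the fine must be at least 8.33 dollars to wipe it out.

8.33 dollars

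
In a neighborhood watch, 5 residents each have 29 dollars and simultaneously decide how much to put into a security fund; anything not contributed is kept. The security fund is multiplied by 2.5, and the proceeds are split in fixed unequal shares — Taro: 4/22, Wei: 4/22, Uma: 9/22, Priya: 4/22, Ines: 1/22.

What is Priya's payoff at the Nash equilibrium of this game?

Each unit j contributes comes back to j as 2.5 × (j's share), so j prefers to contribute only if that share exceeds 1/2.5 = 0.4000; otherwise keeping the unit dominates.
The only share above 0.4000 is Uma's 9/22, contributing 29; the remaining 4 contribute 0. Total contributed: 29.
Priya keeps 29 and receives 2.5 × 29 × 4/22 = 13.18 from the security fund, for a payoff of 42.18.

42.18 dollars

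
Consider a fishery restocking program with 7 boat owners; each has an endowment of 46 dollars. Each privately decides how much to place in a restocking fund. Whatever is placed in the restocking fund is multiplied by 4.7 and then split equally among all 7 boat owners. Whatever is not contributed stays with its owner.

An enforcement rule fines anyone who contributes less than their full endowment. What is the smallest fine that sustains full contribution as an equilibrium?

Given the others contribute fully, the best deviation is to contribute 0 (any partial contribution still incurs the fine and gives up units whose private return 0.6714 is below 1).
Deviating from 46 to 0 saves 46 dollars but forfeits the deviator's share of the drop in the restocking fund: 4.7/7 × 46 = 30.89.
So the deviation gain is 46 − 30.89 = 15.11, and the fine must be at least 15.11 dollars to wipe it out.

15.11 dollars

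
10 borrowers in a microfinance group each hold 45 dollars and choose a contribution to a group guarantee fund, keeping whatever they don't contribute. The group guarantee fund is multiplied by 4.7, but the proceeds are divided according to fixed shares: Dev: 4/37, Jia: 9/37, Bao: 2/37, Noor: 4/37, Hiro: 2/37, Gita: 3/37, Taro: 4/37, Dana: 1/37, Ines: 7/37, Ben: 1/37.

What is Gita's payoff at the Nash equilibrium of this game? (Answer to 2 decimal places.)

Each unit j contributes comes back to j as 4.7 × (j's share), so j prefers to contribute only if that share exceeds 1/4.7 = 0.2128; otherwise keeping the unit dominates.
Only Jia (9/37) clears that bar, contributing 45; the remaining 9 contribute 0. Total contributed: 45.
Gita keeps 45 and receives 4.7 × 45 × 3/37 = 17.15 from the group guarantee fund, for a payoff of 62.15.

62.15 dollars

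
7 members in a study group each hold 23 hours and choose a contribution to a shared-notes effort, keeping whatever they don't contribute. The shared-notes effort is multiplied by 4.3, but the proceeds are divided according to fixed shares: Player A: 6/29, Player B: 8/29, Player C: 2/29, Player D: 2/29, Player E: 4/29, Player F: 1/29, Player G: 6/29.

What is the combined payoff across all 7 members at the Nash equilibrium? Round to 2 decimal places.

236.90 hours

Each unit j contributes comes back to j as 4.3 × (j's share), so j prefers to contribute only if that share exceeds 1/4.3 = 0.2326; otherwise keeping the unit dominates.
Player B alone (share 8/29) is above the threshold, contributing 23; the remaining 6 contribute 0. Total contributed: 23.
The shared-notes effort pays out 4.3 × 23 = 98.90 in total (split across the unequal shares, but the aggregate is all that matters for the group sum).
The 6 free-riders keep 23 each, adding 138. Group total = 138 + 98.90 = 236.90.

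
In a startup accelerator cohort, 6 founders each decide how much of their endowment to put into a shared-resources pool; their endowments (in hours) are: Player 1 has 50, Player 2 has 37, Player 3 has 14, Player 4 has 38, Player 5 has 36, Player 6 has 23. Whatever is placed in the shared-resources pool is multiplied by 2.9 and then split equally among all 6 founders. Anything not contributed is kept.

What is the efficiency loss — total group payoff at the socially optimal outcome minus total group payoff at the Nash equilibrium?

376.20 hours

The private return per contributed unit is 2.9/6 = 0.4833 < 1 for every player regardless of endowment, so the Nash equilibrium is zero contribution and the group total is Σ E_j = 50 + 37 + 14 + 38 + 36 + 23 = 198.
Each contributed unit returns 2.900 to the group, so the social optimum is full contribution by everyone: group total = 2.900 × 198 = 574.20.
Efficiency loss = (2.900 − 1) × 198 = 376.20.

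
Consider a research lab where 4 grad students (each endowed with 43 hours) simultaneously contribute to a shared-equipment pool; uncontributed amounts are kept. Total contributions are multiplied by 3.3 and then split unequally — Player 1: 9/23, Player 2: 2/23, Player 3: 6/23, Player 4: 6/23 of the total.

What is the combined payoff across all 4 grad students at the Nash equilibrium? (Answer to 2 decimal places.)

270.90 hours

A player with share s gets back 3.3·s per unit contributed, so full contribution is dominant for anyone with s > 1/3.3 = 0.3030 and zero contribution is dominant for anyone below.
Only Player 1 (9/23) clears that bar, contributing 43; the remaining 3 contribute 0. Total contributed: 43.
The shared-equipment pool pays out 3.3 × 43 = 141.90 in total (split across the unequal shares, but the aggregate is all that matters for the group sum).
The 3 free-riders keep 43 each, adding 129. Group total = 129 + 141.90 = 270.90.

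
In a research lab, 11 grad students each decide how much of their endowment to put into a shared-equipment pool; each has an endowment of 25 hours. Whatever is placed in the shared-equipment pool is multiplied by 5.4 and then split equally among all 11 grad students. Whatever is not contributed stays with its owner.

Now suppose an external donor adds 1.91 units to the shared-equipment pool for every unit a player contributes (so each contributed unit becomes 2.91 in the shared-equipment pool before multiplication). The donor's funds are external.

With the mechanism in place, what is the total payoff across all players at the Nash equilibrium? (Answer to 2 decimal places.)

Under the mechanism each unit contributed yields 5.4 × 2.91 / 11 = 1.4285 back to its contributor per unit of net cost, which exceeds 1, making full contribution the dominant choice for everyone.
So the Nash equilibrium is full contribution by all 11; the group earns 5.4 × 2.91 × 275 = 4321.35.

4321.35 hours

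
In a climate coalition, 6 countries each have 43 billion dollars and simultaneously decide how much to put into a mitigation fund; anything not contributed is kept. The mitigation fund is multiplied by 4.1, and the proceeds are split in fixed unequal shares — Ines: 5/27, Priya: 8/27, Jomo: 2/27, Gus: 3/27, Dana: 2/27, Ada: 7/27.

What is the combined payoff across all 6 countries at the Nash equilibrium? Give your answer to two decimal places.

A player with share s gets back 4.1·s per unit contributed, so full contribution is dominant for anyone with s > 1/4.1 = 0.2439 and zero contribution is dominant for anyone below.
Priya and Ada are above the threshold, contributing 43 each; the remaining 4 contribute 0. Total contributed: 86.
The mitigation fund pays out 4.1 × 86 = 352.60 in total (split across the unequal shares, but the aggregate is all that matters for the group sum).
The 4 free-riders keep 43 each, adding 172. Group total = 172 + 352.60 = 524.60.

524.60 billion dollars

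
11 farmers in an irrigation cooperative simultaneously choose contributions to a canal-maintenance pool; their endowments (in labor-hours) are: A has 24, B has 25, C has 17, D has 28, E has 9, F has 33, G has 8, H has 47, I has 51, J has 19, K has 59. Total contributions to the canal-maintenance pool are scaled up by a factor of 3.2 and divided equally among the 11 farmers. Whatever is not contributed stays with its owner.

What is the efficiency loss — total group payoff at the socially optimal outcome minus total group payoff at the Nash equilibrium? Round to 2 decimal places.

704.00 labor-hours

The private return per contributed unit is 3.2/11 = 0.2909 < 1 for every player regardless of endowment, so the Nash equilibrium is zero contribution and the group total is Σ E_j = 24 + 25 + 17 + 28 + 9 + 33 + 8 + 47 + 51 + 19 + 59 = 320.
Each contributed unit returns 3.200 to the group, so the social optimum is full contribution by everyone: group total = 3.200 × 320 = 1024.00.
Efficiency loss = (3.200 − 1) × 320 = 704.00.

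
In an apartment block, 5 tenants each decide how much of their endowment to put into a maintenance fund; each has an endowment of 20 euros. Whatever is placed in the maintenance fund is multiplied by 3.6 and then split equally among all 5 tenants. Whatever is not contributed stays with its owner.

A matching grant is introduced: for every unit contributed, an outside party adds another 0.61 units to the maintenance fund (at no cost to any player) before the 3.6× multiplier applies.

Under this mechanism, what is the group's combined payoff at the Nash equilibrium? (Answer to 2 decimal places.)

579.60 euros

The effective private return per unit is now 3.6 × 1.61 / 5 = 1.1592 > 1, so every player's dominant strategy flips to full contribution.
So the Nash equilibrium is full contribution by all 5; the group earns 3.6 × 1.61 × 100 = 579.60.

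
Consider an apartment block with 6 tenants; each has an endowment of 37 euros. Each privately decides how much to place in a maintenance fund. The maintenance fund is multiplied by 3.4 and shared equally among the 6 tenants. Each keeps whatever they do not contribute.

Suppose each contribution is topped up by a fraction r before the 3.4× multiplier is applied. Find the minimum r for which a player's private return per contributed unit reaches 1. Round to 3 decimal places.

With matching at rate r, one contributed unit becomes (1 + r) in the maintenance fund and returns 3.4 × (1 + r) / 6 to the contributor.
Setting this equal to 1: 1 + r = 6/3.4 = 1.7647.
So the minimum matching rate is r = 1.7647 − 1 = 0.765.

0.765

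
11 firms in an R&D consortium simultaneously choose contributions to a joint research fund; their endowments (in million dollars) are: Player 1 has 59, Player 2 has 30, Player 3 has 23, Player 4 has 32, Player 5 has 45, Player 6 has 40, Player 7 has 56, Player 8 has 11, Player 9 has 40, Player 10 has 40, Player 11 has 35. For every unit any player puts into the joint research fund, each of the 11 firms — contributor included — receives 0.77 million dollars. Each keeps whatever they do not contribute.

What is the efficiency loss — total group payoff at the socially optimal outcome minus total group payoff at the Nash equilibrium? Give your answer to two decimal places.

3070.17 million dollars

The private return per contributed unit is 0.77 < 1 for everyone, so the Nash equilibrium is zero contribution and the group total is Σ E_j = 59 + 30 + 23 + 32 + 45 + 40 + 56 + 11 + 40 + 40 + 35 = 411.
Each contributed unit returns 8.470 to the group, so the social optimum is full contribution by everyone: group total = 8.470 × 411 = 3481.17.
Efficiency loss = (8.470 − 1) × 411 = 3070.17.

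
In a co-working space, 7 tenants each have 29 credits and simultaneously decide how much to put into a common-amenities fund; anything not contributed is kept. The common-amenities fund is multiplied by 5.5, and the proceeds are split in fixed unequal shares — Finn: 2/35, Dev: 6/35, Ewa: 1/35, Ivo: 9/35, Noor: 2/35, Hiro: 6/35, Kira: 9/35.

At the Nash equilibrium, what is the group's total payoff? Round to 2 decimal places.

464.00 credits

Each unit j contributes comes back to j as 5.5 × (j's share), so j prefers to contribute only if that share exceeds 1/5.5 = 0.1818; otherwise keeping the unit dominates.
Ivo and Kira clear that bar, contributing 29 each; the remaining 5 contribute 0. Total contributed: 58.
The common-amenities fund pays out 5.5 × 58 = 319.00 in total (split across the unequal shares, but the aggregate is all that matters for the group sum).
The 5 free-riders keep 29 each, adding 145. Group total = 145 + 319.00 = 464.00.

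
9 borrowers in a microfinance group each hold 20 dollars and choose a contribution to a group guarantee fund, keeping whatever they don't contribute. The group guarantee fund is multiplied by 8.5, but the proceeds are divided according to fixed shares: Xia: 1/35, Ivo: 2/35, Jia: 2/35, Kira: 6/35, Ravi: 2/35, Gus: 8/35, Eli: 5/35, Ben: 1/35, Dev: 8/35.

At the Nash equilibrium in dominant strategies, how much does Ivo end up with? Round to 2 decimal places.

58.86 dollars

A player with share s gets back 8.5·s per unit contributed, so full contribution is dominant for anyone with s > 1/8.5 = 0.1176 and zero contribution is dominant for anyone below.
Kira, Gus, Eli and Dev clear that bar, contributing 20 each; the remaining 5 contribute 0. Total contributed: 80.
Ivo keeps 20 and receives 8.5 × 80 × 2/35 = 38.86 from the group guarantee fund, for a payoff of 58.86.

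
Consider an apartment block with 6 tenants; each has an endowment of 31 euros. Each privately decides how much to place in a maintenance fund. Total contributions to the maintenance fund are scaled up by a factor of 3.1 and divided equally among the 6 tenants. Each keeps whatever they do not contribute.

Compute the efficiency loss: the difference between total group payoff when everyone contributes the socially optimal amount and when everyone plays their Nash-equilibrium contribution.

Each contributed unit returns 3.1/6 = 0.5167 to its contributor — below 1 — so contributing 0 is dominant for every player. At the Nash equilibrium everyone keeps their 31, and the group total is 6 × 31 = 186.
Each contributed unit returns 3.100 to the group as a whole (0.5167 to each of 6 players), which exceeds 1, so the social optimum is full contribution: group total = 3.100 × 186 = 576.60.
Efficiency loss = 576.60 − 186 = 390.60.

390.60 euros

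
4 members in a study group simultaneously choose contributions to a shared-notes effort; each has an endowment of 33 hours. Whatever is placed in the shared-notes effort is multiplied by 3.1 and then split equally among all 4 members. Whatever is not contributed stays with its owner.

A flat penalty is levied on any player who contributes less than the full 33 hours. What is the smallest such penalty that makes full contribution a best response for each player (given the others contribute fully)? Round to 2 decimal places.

7.43 hours

Given the others contribute fully, the best deviation is to contribute 0 (any partial contribution still incurs the fine and gives up units whose private return 0.7750 is below 1).
Deviating from 33 to 0 saves 33 hours but forfeits the deviator's share of the drop in the shared-notes effort: 3.1/4 × 33 = 25.57.
So the deviation gain is 33 − 25.57 = 7.43, and the fine must be at least 7.43 hours to wipe it out.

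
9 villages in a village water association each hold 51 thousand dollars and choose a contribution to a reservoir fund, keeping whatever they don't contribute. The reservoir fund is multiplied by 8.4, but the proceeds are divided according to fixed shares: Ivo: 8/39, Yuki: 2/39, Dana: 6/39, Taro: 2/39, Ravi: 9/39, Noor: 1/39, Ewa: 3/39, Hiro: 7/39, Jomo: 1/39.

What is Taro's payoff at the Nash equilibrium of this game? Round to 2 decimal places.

Player j's private return per contributed unit is 8.4 × (j's share). Contributing is weakly dominant for j when that share is at least 1/8.4 = 0.1190, and contributing 0 is dominant otherwise.
Ivo, Dana, Ravi and Hiro are above the threshold, contributing 51 each; the remaining 5 contribute 0. Total contributed: 204.
Taro keeps 51 and receives 8.4 × 204 × 2/39 = 87.88 from the reservoir fund, for a payoff of 138.88.

138.88 thousand dollars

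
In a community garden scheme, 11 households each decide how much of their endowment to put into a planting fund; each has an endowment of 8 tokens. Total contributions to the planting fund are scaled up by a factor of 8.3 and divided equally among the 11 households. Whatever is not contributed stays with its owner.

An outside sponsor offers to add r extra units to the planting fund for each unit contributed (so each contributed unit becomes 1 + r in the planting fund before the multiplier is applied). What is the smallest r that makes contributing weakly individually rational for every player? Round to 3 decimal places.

0.325

With matching at rate r, one contributed unit becomes (1 + r) in the planting fund and returns 8.3 × (1 + r) / 11 to the contributor.
Setting this equal to 1: 1 + r = 11/8.3 = 1.3253.
So the minimum matching rate is r = 1.3253 − 1 = 0.325.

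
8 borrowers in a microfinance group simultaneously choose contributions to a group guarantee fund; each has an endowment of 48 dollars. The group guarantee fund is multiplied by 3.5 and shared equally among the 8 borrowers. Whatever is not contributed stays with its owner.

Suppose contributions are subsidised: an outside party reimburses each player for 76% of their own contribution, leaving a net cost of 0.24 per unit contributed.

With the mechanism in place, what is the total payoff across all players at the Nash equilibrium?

Under the mechanism each unit contributed yields (3.5/8) / 0.24 = 1.8229 back to its contributor per unit of net cost, which exceeds 1, making full contribution the dominant choice for everyone.
So the Nash equilibrium is full contribution by all 8; the group earns 8 × (48 × 0.76 + 3.5 × 48) = 1635.84.

1635.84 dollars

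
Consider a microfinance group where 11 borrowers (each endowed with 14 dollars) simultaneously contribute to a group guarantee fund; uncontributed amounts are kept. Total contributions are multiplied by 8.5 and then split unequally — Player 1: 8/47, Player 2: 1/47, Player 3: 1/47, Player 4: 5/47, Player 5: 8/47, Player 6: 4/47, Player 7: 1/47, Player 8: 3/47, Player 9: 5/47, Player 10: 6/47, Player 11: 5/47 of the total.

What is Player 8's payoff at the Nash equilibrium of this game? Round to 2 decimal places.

Each unit j contributes comes back to j as 8.5 × (j's share), so j prefers to contribute only if that share exceeds 1/8.5 = 0.1176; otherwise keeping the unit dominates.
Player 1, Player 5 and Player 10 are above the threshold, contributing 14 each; the remaining 8 contribute 0. Total contributed: 42.
Player 8 keeps 14 and receives 8.5 × 42 × 3/47 = 22.79 from the group guarantee fund, for a payoff of 36.79.

36.79 dollars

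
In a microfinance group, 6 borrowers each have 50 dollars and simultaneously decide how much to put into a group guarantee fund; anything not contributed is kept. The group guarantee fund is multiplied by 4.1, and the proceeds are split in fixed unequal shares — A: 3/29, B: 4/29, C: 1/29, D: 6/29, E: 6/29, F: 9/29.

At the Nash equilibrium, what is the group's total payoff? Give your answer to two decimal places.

455.00 dollars

A player with share s gets back 4.1·s per unit contributed, so full contribution is dominant for anyone with s > 1/4.1 = 0.2439 and zero contribution is dominant for anyone below.
The only share above 0.2439 is F's 9/29, contributing 50; the remaining 5 contribute 0. Total contributed: 50.
The group guarantee fund pays out 4.1 × 50 = 205.00 in total (split across the unequal shares, but the aggregate is all that matters for the group sum).
The 5 free-riders keep 50 each, adding 250. Group total = 250 + 205.00 = 455.00.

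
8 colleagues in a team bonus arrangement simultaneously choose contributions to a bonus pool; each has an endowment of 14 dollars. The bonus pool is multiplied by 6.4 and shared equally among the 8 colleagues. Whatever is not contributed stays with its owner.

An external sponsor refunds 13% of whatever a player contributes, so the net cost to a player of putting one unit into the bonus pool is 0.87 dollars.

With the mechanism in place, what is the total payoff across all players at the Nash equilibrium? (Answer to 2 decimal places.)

112.00 dollars

With the mechanism, a contributed unit returns (6.4/8) / 0.87 = 0.9195 per unit of net cost — still below 1 — so contributing 0 remains dominant for every player.
At the Nash equilibrium no one contributes; group total payoff = 8 × 14 = 112.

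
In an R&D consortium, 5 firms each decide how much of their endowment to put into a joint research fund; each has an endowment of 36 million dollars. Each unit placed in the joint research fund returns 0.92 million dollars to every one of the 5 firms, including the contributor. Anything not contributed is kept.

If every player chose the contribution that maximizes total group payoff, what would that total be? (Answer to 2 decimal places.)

Each contributed unit returns 4.600 to the group as a whole (0.92 to each of 5 players), which exceeds 1, so the social optimum is full contribution: group total = 4.600 × 180 = 828.00.

828.00 million dollars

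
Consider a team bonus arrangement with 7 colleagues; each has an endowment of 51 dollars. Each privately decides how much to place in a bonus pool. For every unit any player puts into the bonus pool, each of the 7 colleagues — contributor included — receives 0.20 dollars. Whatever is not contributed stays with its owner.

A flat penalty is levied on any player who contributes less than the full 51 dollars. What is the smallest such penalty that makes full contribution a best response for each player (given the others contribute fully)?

40.80 dollars

Given the others contribute fully, the best deviation is to contribute 0 (any partial contribution still incurs the fine and gives up units whose private return 0.20 is below 1).
Deviating from 51 to 0 saves 51 dollars but forfeits the deviator's share of the drop in the bonus pool: 0.20 × 51 = 10.20.
So the deviation gain is 51 − 10.20 = 40.80, and the fine must be at least 40.80 dollars to wipe it out.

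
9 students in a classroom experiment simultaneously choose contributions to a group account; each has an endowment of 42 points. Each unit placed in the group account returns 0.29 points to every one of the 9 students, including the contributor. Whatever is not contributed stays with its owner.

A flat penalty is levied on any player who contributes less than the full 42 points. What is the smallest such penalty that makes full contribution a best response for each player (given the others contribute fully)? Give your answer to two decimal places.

Given the others contribute fully, the best deviation is to contribute 0 (any partial contribution still incurs the fine and gives up units whose private return 0.29 is below 1).
Deviating from 42 to 0 saves 42 points but forfeits the deviator's share of the drop in the group account: 0.29 × 42 = 12.18.
So the deviation gain is 42 − 12.18 = 29.82, and the fine must be at least 29.82 points to wipe it out.

29.82 points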